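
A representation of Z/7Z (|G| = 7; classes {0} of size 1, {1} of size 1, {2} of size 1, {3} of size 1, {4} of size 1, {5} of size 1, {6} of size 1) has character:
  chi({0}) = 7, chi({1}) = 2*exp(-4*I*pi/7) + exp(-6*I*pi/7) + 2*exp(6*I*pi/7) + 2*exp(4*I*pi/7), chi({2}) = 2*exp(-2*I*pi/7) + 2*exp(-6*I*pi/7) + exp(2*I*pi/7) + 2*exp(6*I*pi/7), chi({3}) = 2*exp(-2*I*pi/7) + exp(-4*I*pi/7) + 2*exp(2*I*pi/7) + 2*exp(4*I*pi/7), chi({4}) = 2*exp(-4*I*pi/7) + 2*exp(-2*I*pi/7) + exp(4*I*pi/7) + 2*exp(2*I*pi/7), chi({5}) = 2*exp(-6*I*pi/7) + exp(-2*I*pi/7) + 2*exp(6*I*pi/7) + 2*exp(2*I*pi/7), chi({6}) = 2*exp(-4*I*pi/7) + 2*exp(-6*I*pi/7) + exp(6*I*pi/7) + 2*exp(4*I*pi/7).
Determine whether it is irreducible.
Not irreducible (reducible): <chi, chi> = 13 > 1.

Explanation: <chi, chi> = (1/|G|) sum_C |C| * |chi(C)|^2 = (1/7)[1*|7|^2 + 1*|2*exp(-4*I*pi/7) + exp(-6*I*pi/7) + 2*exp(6*I*pi/7) + 2*exp(4*I*pi/7)|^2 + 1*|2*exp(-2*I*pi/7) + 2*exp(-6*I*pi/7) + exp(2*I*pi/7) + 2*exp(6*I*pi/7)|^2 + 1*|2*exp(-2*I*pi/7) + exp(-4*I*pi/7) + 2*exp(2*I*pi/7) + 2*exp(4*I*pi/7)|^2 + 1*|2*exp(-4*I*pi/7) + 2*exp(-2*I*pi/7) + exp(4*I*pi/7) + 2*exp(2*I*pi/7)|^2 + 1*|2*exp(-6*I*pi/7) + exp(-2*I*pi/7) + 2*exp(6*I*pi/7) + 2*exp(2*I*pi/7)|^2 + 1*|2*exp(-4*I*pi/7) + 2*exp(-6*I*pi/7) + exp(6*I*pi/7) + 2*exp(4*I*pi/7)|^2]
  = (1/7)[(49) + (13 + 8*exp(-2*I*pi/7) + 6*exp(-4*I*pi/7) + 4*exp(-6*I*pi/7) + 4*exp(6*I*pi/7) + 6*exp(4*I*pi/7) + 8*exp(2*I*pi/7)) + (13 + 8*exp(-4*I*pi/7) + 4*exp(-2*I*pi/7) + 6*exp(-6*I*pi/7) + 6*exp(6*I*pi/7) + 4*exp(2*I*pi/7) + 8*exp(4*I*pi/7)) + (13 + 6*exp(-2*I*pi/7) + 4*exp(-4*I*pi/7) + 8*exp(-6*I*pi/7) + 8*exp(6*I*pi/7) + 4*exp(4*I*pi/7) + 6*exp(2*I*pi/7)) + (13 + 6*exp(-2*I*pi/7) + 4*exp(-4*I*pi/7) + 8*exp(-6*I*pi/7) + 8*exp(6*I*pi/7) + 4*exp(4*I*pi/7) + 6*exp(2*I*pi/7)) + (13 + 8*exp(-4*I*pi/7) + 4*exp(-2*I*pi/7) + 6*exp(-6*I*pi/7) + 6*exp(6*I*pi/7) + 4*exp(2*I*pi/7) + 8*exp(4*I*pi/7)) + (13 + 8*exp(-2*I*pi/7) + 6*exp(-4*I*pi/7) + 4*exp(-6*I*pi/7) + 4*exp(6*I*pi/7) + 6*exp(4*I*pi/7) + 8*exp(2*I*pi/7))] = 91/7 = 13.
(Exp terms are combined using exp(i*s)*conj(exp(i*t)) = exp(i*(s-t)), and sums of them are collapsed using the identity that for every m > 1 the m distinct m-th roots of unity sum to 0, e.g. 1 + exp(2*I*pi/3) + exp(-2*I*pi/3) = 0.)
A character is irreducible iff <chi, chi> = 1, so this representation is reducible.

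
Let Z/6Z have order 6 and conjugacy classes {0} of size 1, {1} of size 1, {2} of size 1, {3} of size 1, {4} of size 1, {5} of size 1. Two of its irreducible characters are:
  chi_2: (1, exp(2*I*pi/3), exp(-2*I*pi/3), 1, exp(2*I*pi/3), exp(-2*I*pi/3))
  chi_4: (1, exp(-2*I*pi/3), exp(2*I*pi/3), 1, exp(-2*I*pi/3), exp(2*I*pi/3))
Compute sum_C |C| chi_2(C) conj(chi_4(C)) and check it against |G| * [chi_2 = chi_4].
Sum = 0; so <chi_2, chi_4> = 0 (distinct irreducibles are orthogonal).

Justification: Compute term by term over conjugacy classes (|C| * chi_2(C) * conj(chi_4(C))):
  1*(1)*conj(1) + 1*(exp(2*I*pi/3))*conj(exp(-2*I*pi/3)) + 1*(exp(-2*I*pi/3))*conj(exp(2*I*pi/3)) + 1*(1)*conj(1) + 1*(exp(2*I*pi/3))*conj(exp(-2*I*pi/3)) + 1*(exp(-2*I*pi/3))*conj(exp(2*I*pi/3))
  = (1) + (exp(-2*I*pi/3)) + (exp(2*I*pi/3)) + (1) + (exp(-2*I*pi/3)) + (exp(2*I*pi/3))
  = 0.
(Exp terms are combined using exp(i*s)*conj(exp(i*t)) = exp(i*(s-t)), and sums of them are collapsed using the identity that for every m > 1 the m distinct m-th roots of unity sum to 0, e.g. 1 + exp(2*I*pi/3) + exp(-2*I*pi/3) = 0.)
Dividing by |G| = 6 gives 0/6 = 0, matching the row-orthogonality relation <chi_2, chi_4> = [chi_2 = chi_4].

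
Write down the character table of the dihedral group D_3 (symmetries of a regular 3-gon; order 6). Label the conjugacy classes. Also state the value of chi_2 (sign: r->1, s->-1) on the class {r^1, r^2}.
Conjugacy classes: {e} of size 1, {r^1, r^2} of size 2, {s, sr, ..., sr^2} of size 3.
Character table:
  irrep \ class              {e} (size 1)  {r^1, r^2} (size 2)  {s, sr, ..., sr^2} (size 3)
  chi_1 (triv)               1             1                    1                          
  chi_2 (sign: r->1, s->-1)  1             1                    -1                         
  chi_3 (2d, j=1)            2             -1                   0                          

Spot check: chi_2 (sign: r->1, s->-1) on {r^1, r^2} = 1.

D_3 has order 2*3 = 6 with 3 conjugacy classes, hence 3 irreducibles. Sum of squared dims 1 + 1 + 4 = 6 = |G|. Linear characters come from the abelianisation; the 2-dimensional irreps have character r^k -> 2*cos(2*pi*j*k/3), reflections -> 0.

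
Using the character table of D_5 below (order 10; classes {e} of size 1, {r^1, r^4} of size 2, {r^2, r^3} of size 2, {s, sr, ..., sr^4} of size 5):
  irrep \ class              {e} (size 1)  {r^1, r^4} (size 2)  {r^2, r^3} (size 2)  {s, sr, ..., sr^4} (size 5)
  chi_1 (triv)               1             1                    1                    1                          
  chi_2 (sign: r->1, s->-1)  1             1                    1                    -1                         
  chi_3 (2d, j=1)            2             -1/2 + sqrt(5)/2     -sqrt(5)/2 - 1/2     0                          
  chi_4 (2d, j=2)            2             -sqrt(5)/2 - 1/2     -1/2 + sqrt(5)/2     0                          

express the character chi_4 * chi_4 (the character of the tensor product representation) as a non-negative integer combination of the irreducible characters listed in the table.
chi_4 tensor chi_4 = chi_1 + chi_2 + chi_3 (all other irreducibles have multiplicity 0).

Justification: The character of a tensor product is the pointwise product (chi_4 * chi_4)(C) = chi_4(C) * chi_4(C):
  {e}: (2)*(2), {r^1, r^4}: (-sqrt(5)/2 - 1/2)*(-sqrt(5)/2 - 1/2), {r^2, r^3}: (-1/2 + sqrt(5)/2)*(-1/2 + sqrt(5)/2), {s, sr, ..., sr^4}: (0)*(0)
so (chi_4 * chi_4) takes values
  {e} -> 4, {r^1, r^4} -> sqrt(5)/2 + 3/2, {r^2, r^3} -> 3/2 - sqrt(5)/2, {s, sr, ..., sr^4} -> 0.
Now take the inner product of this character with each irreducible chi from the table, <chi_4*chi_4, chi> = (1/10) sum_C |C| (chi_4*chi_4)(C) conj(chi(C)):
  <chi_4*chi_4, chi_1> = (1/10)[1*(4)*conj(1) + 2*(sqrt(5)/2 + 3/2)*conj(1) + 2*(3/2 - sqrt(5)/2)*conj(1) + 5*(0)*conj(1)]
      = (1/10)[(4) + (sqrt(5) + 3) + (3 - sqrt(5)) + (0)] = 10/10 = 1
  <chi_4*chi_4, chi_2> = (1/10)[1*(4)*conj(1) + 2*(sqrt(5)/2 + 3/2)*conj(1) + 2*(3/2 - sqrt(5)/2)*conj(1) + 5*(0)*conj(-1)]
      = (1/10)[(4) + (sqrt(5) + 3) + (3 - sqrt(5)) + (0)] = 10/10 = 1
  <chi_4*chi_4, chi_3> = (1/10)[1*(4)*conj(2) + 2*(sqrt(5)/2 + 3/2)*conj(-1/2 + sqrt(5)/2) + 2*(3/2 - sqrt(5)/2)*conj(-sqrt(5)/2 - 1/2) + 5*(0)*conj(0)]
      = (1/10)[(8) + (1 + sqrt(5)) + (1 - sqrt(5)) + (0)] = 10/10 = 1
  <chi_4*chi_4, chi_4> = (1/10)[1*(4)*conj(2) + 2*(sqrt(5)/2 + 3/2)*conj(-sqrt(5)/2 - 1/2) + 2*(3/2 - sqrt(5)/2)*conj(-1/2 + sqrt(5)/2) + 5*(0)*conj(0)]
      = (1/10)[(8) + (-2*sqrt(5) - 4) + (-4 + 2*sqrt(5)) + (0)] = 0/10 = 0
Hence the multiplicities are chi_1: 1, chi_2: 1, chi_3: 1. Dimension check: dim(chi_4)*dim(chi_4) = 2*2 = 4 and sum (mult * dim) = 1*1 + 1*1 + 1*2 = 4.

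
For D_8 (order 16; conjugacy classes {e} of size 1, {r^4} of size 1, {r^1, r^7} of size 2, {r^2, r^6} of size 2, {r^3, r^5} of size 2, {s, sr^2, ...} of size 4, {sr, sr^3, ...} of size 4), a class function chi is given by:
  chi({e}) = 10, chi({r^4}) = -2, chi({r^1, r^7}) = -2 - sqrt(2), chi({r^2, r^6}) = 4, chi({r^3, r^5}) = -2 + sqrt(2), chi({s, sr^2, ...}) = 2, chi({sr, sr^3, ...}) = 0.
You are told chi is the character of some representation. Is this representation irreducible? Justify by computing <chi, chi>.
Not irreducible (reducible): <chi, chi> = 11 > 1.

Justification: <chi, chi> = (1/|G|) sum_C |C| * |chi(C)|^2 = (1/16)[1*|10|^2 + 1*|-2|^2 + 2*|-2 - sqrt(2)|^2 + 2*|4|^2 + 2*|-2 + sqrt(2)|^2 + 4*|2|^2 + 4*|0|^2]
  = (1/16)[(100) + (4) + (8*sqrt(2) + 12) + (32) + (12 - 8*sqrt(2)) + (16) + (0)] = 176/16 = 11.
A character is irreducible iff <chi, chi> = 1, so this representation is reducible.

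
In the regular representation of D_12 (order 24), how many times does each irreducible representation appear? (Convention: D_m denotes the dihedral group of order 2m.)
Each irreducible V_i of dimension d_i appears with multiplicity d_i, i.e. rho_reg = (direct sum over all irreducibles V_i) d_i V_i. The irreducible dimensions for D_12 are 1, 1, 1, 1, 2, 2, 2, 2, 2: 4 irreducibles of dimension 1, each with multiplicity 1; 5 irreducibles of dimension 2, each with multiplicity 2. Total dimension 4*1*1 + 5*2*2 = 24 = |G|.

Argument: General theorem: in the regular representation of a finite group G, each irreducible appears with multiplicity equal to its dimension. Check: dim(rho_reg) = sum d_i^2 = 1 + 1 + 1 + 1 + 4 + 4 + 4 + 4 + 4 = 24 = |G|.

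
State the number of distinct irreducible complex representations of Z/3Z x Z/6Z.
18

Reasoning: The number of irreducible complex representations of a finite group equals its number of conjugacy classes. Z/3Z x Z/6Z is abelian of order 18, so every element is its own conjugacy class: 18 classes, so Z/3Z x Z/6Z (order 18) has exactly 18 irreducible complex representations.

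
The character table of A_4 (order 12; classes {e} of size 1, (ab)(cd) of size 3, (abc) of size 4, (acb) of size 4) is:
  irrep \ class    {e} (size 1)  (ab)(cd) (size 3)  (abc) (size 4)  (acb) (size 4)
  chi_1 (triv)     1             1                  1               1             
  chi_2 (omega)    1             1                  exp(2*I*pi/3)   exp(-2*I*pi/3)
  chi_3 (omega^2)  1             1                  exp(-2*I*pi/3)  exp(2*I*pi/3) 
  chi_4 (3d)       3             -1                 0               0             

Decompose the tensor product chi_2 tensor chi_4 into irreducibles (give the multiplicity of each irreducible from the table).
chi_2 tensor chi_4 = chi_4 (all other irreducibles have multiplicity 0).

Solution. The character of a tensor product is the pointwise product (chi_2 * chi_4)(C) = chi_2(C) * chi_4(C):
  {e}: (1)*(3), (ab)(cd): (1)*(-1), (abc): (exp(2*I*pi/3))*(0), (acb): (exp(-2*I*pi/3))*(0)
so (chi_2 * chi_4) takes values
  {e} -> 3, (ab)(cd) -> -1, (abc) -> 0, (acb) -> 0.
Now take the inner product of this character with each irreducible chi from the table, <chi_2*chi_4, chi> = (1/12) sum_C |C| (chi_2*chi_4)(C) conj(chi(C)):
  <chi_2*chi_4, chi_1> = (1/12)[1*(3)*conj(1) + 3*(-1)*conj(1) + 4*(0)*conj(1) + 4*(0)*conj(1)]
      = (1/12)[(3) + (-3) + (0) + (0)] = 0/12 = 0
  <chi_2*chi_4, chi_2> = (1/12)[1*(3)*conj(1) + 3*(-1)*conj(1) + 4*(0)*conj(exp(2*I*pi/3)) + 4*(0)*conj(exp(-2*I*pi/3))]
      = (1/12)[(3) + (-3) + (0) + (0)] = 0/12 = 0
  <chi_2*chi_4, chi_3> = (1/12)[1*(3)*conj(1) + 3*(-1)*conj(1) + 4*(0)*conj(exp(-2*I*pi/3)) + 4*(0)*conj(exp(2*I*pi/3))]
      = (1/12)[(3) + (-3) + (0) + (0)] = 0/12 = 0
  <chi_2*chi_4, chi_4> = (1/12)[1*(3)*conj(3) + 3*(-1)*conj(-1) + 4*(0)*conj(0) + 4*(0)*conj(0)]
      = (1/12)[(9) + (3) + (0) + (0)] = 12/12 = 1
(Exp terms are combined using exp(i*s)*conj(exp(i*t)) = exp(i*(s-t)), and sums of them are collapsed using the identity that for every m > 1 the m distinct m-th roots of unity sum to 0, e.g. 1 + exp(2*I*pi/3) + exp(-2*I*pi/3) = 0.)
Hence the multiplicities are chi_4: 1. Dimension check: dim(chi_2)*dim(chi_4) = 1*3 = 3 and sum (mult * dim) = 1*3 = 3.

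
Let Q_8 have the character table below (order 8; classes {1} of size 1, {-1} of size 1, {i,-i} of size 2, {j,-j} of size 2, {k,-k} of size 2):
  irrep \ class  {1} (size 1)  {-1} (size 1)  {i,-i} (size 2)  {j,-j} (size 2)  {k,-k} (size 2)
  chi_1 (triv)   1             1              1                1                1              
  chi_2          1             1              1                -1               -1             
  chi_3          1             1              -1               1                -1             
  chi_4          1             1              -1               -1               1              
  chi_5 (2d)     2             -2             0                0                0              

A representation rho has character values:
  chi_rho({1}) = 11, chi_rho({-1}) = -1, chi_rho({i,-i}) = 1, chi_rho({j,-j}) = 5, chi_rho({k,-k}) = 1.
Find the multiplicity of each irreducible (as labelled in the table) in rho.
Multiplicities: chi_1: 3, chi_2: 0, chi_3: 2, chi_4: 0, chi_5: 3.

Solution. Use <chi_rho, chi> = (1/|G|) sum_C |C| * chi_rho(C) * conj(chi(C)) with |G| = 8 for each irreducible chi in the table:
  <chi_rho, chi_1> = (1/8)[1*(11)*conj(1) + 1*(-1)*conj(1) + 2*(1)*conj(1) + 2*(5)*conj(1) + 2*(1)*conj(1)]
      = (1/8)[(11) + (-1) + (2) + (10) + (2)] = 24/8 = 3
  <chi_rho, chi_2> = (1/8)[1*(11)*conj(1) + 1*(-1)*conj(1) + 2*(1)*conj(1) + 2*(5)*conj(-1) + 2*(1)*conj(-1)]
      = (1/8)[(11) + (-1) + (2) + (-10) + (-2)] = 0/8 = 0
  <chi_rho, chi_3> = (1/8)[1*(11)*conj(1) + 1*(-1)*conj(1) + 2*(1)*conj(-1) + 2*(5)*conj(1) + 2*(1)*conj(-1)]
      = (1/8)[(11) + (-1) + (-2) + (10) + (-2)] = 16/8 = 2
  <chi_rho, chi_4> = (1/8)[1*(11)*conj(1) + 1*(-1)*conj(1) + 2*(1)*conj(-1) + 2*(5)*conj(-1) + 2*(1)*conj(1)]
      = (1/8)[(11) + (-1) + (-2) + (-10) + (2)] = 0/8 = 0
  <chi_rho, chi_5> = (1/8)[1*(11)*conj(2) + 1*(-1)*conj(-2) + 2*(1)*conj(0) + 2*(5)*conj(0) + 2*(1)*conj(0)]
      = (1/8)[(22) + (2) + (0) + (0) + (0)] = 24/8 = 3
Dimension check: dim(rho) = sum (mult * dim) = 3*1 + 0*1 + 2*1 + 0*1 + 3*2 = 11 = chi_rho(e) = 11.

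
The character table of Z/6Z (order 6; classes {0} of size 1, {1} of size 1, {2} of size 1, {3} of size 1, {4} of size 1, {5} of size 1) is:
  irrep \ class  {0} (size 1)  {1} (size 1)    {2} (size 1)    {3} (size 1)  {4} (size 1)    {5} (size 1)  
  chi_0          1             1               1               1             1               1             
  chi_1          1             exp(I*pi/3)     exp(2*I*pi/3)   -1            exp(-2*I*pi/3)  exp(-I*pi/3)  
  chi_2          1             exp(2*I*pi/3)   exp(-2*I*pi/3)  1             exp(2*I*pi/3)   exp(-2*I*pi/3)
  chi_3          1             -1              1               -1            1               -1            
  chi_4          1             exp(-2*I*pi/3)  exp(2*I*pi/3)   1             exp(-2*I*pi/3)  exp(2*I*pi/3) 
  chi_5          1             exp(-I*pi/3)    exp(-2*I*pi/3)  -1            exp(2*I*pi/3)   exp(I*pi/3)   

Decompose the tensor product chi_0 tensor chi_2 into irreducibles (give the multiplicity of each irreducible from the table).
chi_0 tensor chi_2 = chi_2 (all other irreducibles have multiplicity 0).

Details: The character of a tensor product is the pointwise product (chi_0 * chi_2)(C) = chi_0(C) * chi_2(C):
  {0}: (1)*(1), {1}: (1)*(exp(2*I*pi/3)), {2}: (1)*(exp(-2*I*pi/3)), {3}: (1)*(1), {4}: (1)*(exp(2*I*pi/3)), {5}: (1)*(exp(-2*I*pi/3))
so (chi_0 * chi_2) takes values
  {0} -> 1, {1} -> exp(2*I*pi/3), {2} -> exp(-2*I*pi/3), {3} -> 1, {4} -> exp(2*I*pi/3), {5} -> exp(-2*I*pi/3).
Now take the inner product of this character with each irreducible chi from the table, <chi_0*chi_2, chi> = (1/6) sum_C |C| (chi_0*chi_2)(C) conj(chi(C)):
  <chi_0*chi_2, chi_0> = (1/6)[1*(1)*conj(1) + 1*(exp(2*I*pi/3))*conj(1) + 1*(exp(-2*I*pi/3))*conj(1) + 1*(1)*conj(1) + 1*(exp(2*I*pi/3))*conj(1) + 1*(exp(-2*I*pi/3))*conj(1)]
      = (1/6)[(1) + (exp(2*I*pi/3)) + (exp(-2*I*pi/3)) + (1) + (exp(2*I*pi/3)) + (exp(-2*I*pi/3))] = 0/6 = 0
  <chi_0*chi_2, chi_1> = (1/6)[1*(1)*conj(1) + 1*(exp(2*I*pi/3))*conj(exp(I*pi/3)) + 1*(exp(-2*I*pi/3))*conj(exp(2*I*pi/3)) + 1*(1)*conj(-1) + 1*(exp(2*I*pi/3))*conj(exp(-2*I*pi/3)) + 1*(exp(-2*I*pi/3))*conj(exp(-I*pi/3))]
      = (1/6)[(1) + (exp(I*pi/3)) + (exp(2*I*pi/3)) + (-1) + (exp(-2*I*pi/3)) + (exp(-I*pi/3))] = 0/6 = 0
  <chi_0*chi_2, chi_2> = (1/6)[1*(1)*conj(1) + 1*(exp(2*I*pi/3))*conj(exp(2*I*pi/3)) + 1*(exp(-2*I*pi/3))*conj(exp(-2*I*pi/3)) + 1*(1)*conj(1) + 1*(exp(2*I*pi/3))*conj(exp(2*I*pi/3)) + 1*(exp(-2*I*pi/3))*conj(exp(-2*I*pi/3))]
      = (1/6)[(1) + (1) + (1) + (1) + (1) + (1)] = 6/6 = 1
  <chi_0*chi_2, chi_3> = (1/6)[1*(1)*conj(1) + 1*(exp(2*I*pi/3))*conj(-1) + 1*(exp(-2*I*pi/3))*conj(1) + 1*(1)*conj(-1) + 1*(exp(2*I*pi/3))*conj(1) + 1*(exp(-2*I*pi/3))*conj(-1)]
      = (1/6)[(1) + (-exp(2*I*pi/3)) + (exp(-2*I*pi/3)) + (-1) + (exp(2*I*pi/3)) + (-exp(-2*I*pi/3))] = 0/6 = 0
  <chi_0*chi_2, chi_4> = (1/6)[1*(1)*conj(1) + 1*(exp(2*I*pi/3))*conj(exp(-2*I*pi/3)) + 1*(exp(-2*I*pi/3))*conj(exp(2*I*pi/3)) + 1*(1)*conj(1) + 1*(exp(2*I*pi/3))*conj(exp(-2*I*pi/3)) + 1*(exp(-2*I*pi/3))*conj(exp(2*I*pi/3))]
      = (1/6)[(1) + (exp(-2*I*pi/3)) + (exp(2*I*pi/3)) + (1) + (exp(-2*I*pi/3)) + (exp(2*I*pi/3))] = 0/6 = 0
  <chi_0*chi_2, chi_5> = (1/6)[1*(1)*conj(1) + 1*(exp(2*I*pi/3))*conj(exp(-I*pi/3)) + 1*(exp(-2*I*pi/3))*conj(exp(-2*I*pi/3)) + 1*(1)*conj(-1) + 1*(exp(2*I*pi/3))*conj(exp(2*I*pi/3)) + 1*(exp(-2*I*pi/3))*conj(exp(I*pi/3))]
      = (1/6)[(1) + (-1) + (1) + (-1) + (1) + (-1)] = 0/6 = 0
(Exp terms are combined using exp(i*s)*conj(exp(i*t)) = exp(i*(s-t)), and sums of them are collapsed using the identity that for every m > 1 the m distinct m-th roots of unity sum to 0, e.g. 1 + exp(2*I*pi/3) + exp(-2*I*pi/3) = 0.)
Hence the multiplicities are chi_2: 1. Dimension check: dim(chi_0)*dim(chi_2) = 1*1 = 1 and sum (mult * dim) = 1*1 = 1.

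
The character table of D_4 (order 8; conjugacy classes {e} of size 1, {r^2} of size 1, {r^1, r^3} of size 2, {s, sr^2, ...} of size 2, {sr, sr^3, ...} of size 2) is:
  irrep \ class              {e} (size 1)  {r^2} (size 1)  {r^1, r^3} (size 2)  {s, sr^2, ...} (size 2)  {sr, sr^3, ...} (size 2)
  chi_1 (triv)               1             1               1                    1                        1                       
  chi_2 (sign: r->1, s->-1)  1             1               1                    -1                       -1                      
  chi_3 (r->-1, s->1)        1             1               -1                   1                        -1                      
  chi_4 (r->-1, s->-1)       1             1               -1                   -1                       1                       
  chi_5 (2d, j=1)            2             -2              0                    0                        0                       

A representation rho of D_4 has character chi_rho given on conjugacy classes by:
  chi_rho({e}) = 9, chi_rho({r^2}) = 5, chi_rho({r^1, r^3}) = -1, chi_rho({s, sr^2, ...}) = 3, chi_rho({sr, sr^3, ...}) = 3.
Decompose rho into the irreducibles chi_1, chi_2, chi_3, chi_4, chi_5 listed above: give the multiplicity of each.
Multiplicities: chi_1: 3, chi_2: 0, chi_3: 2, chi_4: 2, chi_5: 1.

Explanation: Use <chi_rho, chi> = (1/|G|) sum_C |C| * chi_rho(C) * conj(chi(C)) with |G| = 8 for each irreducible chi in the table:
  <chi_rho, chi_1> = (1/8)[1*(9)*conj(1) + 1*(5)*conj(1) + 2*(-1)*conj(1) + 2*(3)*conj(1) + 2*(3)*conj(1)]
      = (1/8)[(9) + (5) + (-2) + (6) + (6)] = 24/8 = 3
  <chi_rho, chi_2> = (1/8)[1*(9)*conj(1) + 1*(5)*conj(1) + 2*(-1)*conj(1) + 2*(3)*conj(-1) + 2*(3)*conj(-1)]
      = (1/8)[(9) + (5) + (-2) + (-6) + (-6)] = 0/8 = 0
  <chi_rho, chi_3> = (1/8)[1*(9)*conj(1) + 1*(5)*conj(1) + 2*(-1)*conj(-1) + 2*(3)*conj(1) + 2*(3)*conj(-1)]
      = (1/8)[(9) + (5) + (2) + (6) + (-6)] = 16/8 = 2
  <chi_rho, chi_4> = (1/8)[1*(9)*conj(1) + 1*(5)*conj(1) + 2*(-1)*conj(-1) + 2*(3)*conj(-1) + 2*(3)*conj(1)]
      = (1/8)[(9) + (5) + (2) + (-6) + (6)] = 16/8 = 2
  <chi_rho, chi_5> = (1/8)[1*(9)*conj(2) + 1*(5)*conj(-2) + 2*(-1)*conj(0) + 2*(3)*conj(0) + 2*(3)*conj(0)]
      = (1/8)[(18) + (-10) + (0) + (0) + (0)] = 8/8 = 1
Dimension check: dim(rho) = sum (mult * dim) = 3*1 + 0*1 + 2*1 + 2*1 + 1*2 = 9 = chi_rho(e) = 9.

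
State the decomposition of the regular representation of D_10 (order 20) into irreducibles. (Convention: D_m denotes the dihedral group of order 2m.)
Each irreducible V_i of dimension d_i appears with multiplicity d_i, i.e. rho_reg = (direct sum over all irreducibles V_i) d_i V_i. The irreducible dimensions for D_10 are 1, 1, 1, 1, 2, 2, 2, 2: 4 irreducibles of dimension 1, each with multiplicity 1; 4 irreducibles of dimension 2, each with multiplicity 2. Total dimension 4*1*1 + 4*2*2 = 20 = |G|.

Details: General theorem: in the regular representation of a finite group G, each irreducible appears with multiplicity equal to its dimension. Check: dim(rho_reg) = sum d_i^2 = 1 + 1 + 1 + 1 + 4 + 4 + 4 + 4 = 20 = |G|.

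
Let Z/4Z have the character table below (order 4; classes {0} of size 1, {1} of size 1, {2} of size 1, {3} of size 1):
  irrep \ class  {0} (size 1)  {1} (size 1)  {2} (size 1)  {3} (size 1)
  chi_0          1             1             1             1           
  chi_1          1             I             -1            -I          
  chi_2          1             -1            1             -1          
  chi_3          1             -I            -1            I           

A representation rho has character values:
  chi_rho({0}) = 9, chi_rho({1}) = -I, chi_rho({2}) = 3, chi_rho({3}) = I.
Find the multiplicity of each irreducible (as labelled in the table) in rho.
Multiplicities: chi_0: 3, chi_1: 1, chi_2: 3, chi_3: 2.

Derivation: Use <chi_rho, chi> = (1/|G|) sum_C |C| * chi_rho(C) * conj(chi(C)) with |G| = 4 for each irreducible chi in the table:
  <chi_rho, chi_0> = (1/4)[1*(9)*conj(1) + 1*(-I)*conj(1) + 1*(3)*conj(1) + 1*(I)*conj(1)]
      = (1/4)[(9) + (-I) + (3) + (I)] = 12/4 = 3
  <chi_rho, chi_1> = (1/4)[1*(9)*conj(1) + 1*(-I)*conj(I) + 1*(3)*conj(-1) + 1*(I)*conj(-I)]
      = (1/4)[(9) + (-1) + (-3) + (-1)] = 4/4 = 1
  <chi_rho, chi_2> = (1/4)[1*(9)*conj(1) + 1*(-I)*conj(-1) + 1*(3)*conj(1) + 1*(I)*conj(-1)]
      = (1/4)[(9) + (I) + (3) + (-I)] = 12/4 = 3
  <chi_rho, chi_3> = (1/4)[1*(9)*conj(1) + 1*(-I)*conj(-I) + 1*(3)*conj(-1) + 1*(I)*conj(I)]
      = (1/4)[(9) + (1) + (-3) + (1)] = 8/4 = 2
(Exp terms are combined using exp(i*s)*conj(exp(i*t)) = exp(i*(s-t)), and sums of them are collapsed using the identity that for every m > 1 the m distinct m-th roots of unity sum to 0, e.g. 1 + exp(2*I*pi/3) + exp(-2*I*pi/3) = 0.)
Dimension check: dim(rho) = sum (mult * dim) = 3*1 + 1*1 + 3*1 + 2*1 = 9 = chi_rho(e) = 9.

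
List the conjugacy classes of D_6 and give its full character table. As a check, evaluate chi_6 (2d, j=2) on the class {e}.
Conjugacy classes: {e} of size 1, {r^3} of size 1, {r^1, r^5} of size 2, {r^2, r^4} of size 2, {s, sr^2, ...} of size 3, {sr, sr^3, ...} of size 3.
Character table:
  irrep \ class              {e} (size 1)  {r^3} (size 1)  {r^1, r^5} (size 2)  {r^2, r^4} (size 2)  {s, sr^2, ...} (size 3)  {sr, sr^3, ...} (size 3)
  chi_1 (triv)               1             1               1                    1                    1                        1                       
  chi_2 (sign: r->1, s->-1)  1             1               1                    1                    -1                       -1                      
  chi_3 (r->-1, s->1)        1             -1              -1                   1                    1                        -1                      
  chi_4 (r->-1, s->-1)       1             -1              -1                   1                    -1                       1                       
  chi_5 (2d, j=1)            2             -2              1                    -1                   0                        0                       
  chi_6 (2d, j=2)            2             2               -1                   -1                   0                        0                       

Spot check: chi_6 (2d, j=2) on {e} = 2.

Argument: D_6 has order 2*6 = 12 with 6 conjugacy classes, hence 6 irreducibles. Sum of squared dims 1 + 1 + 1 + 1 + 4 + 4 = 12 = |G|. Linear characters come from the abelianisation; the 2-dimensional irreps have character r^k -> 2*cos(2*pi*j*k/6), reflections -> 0.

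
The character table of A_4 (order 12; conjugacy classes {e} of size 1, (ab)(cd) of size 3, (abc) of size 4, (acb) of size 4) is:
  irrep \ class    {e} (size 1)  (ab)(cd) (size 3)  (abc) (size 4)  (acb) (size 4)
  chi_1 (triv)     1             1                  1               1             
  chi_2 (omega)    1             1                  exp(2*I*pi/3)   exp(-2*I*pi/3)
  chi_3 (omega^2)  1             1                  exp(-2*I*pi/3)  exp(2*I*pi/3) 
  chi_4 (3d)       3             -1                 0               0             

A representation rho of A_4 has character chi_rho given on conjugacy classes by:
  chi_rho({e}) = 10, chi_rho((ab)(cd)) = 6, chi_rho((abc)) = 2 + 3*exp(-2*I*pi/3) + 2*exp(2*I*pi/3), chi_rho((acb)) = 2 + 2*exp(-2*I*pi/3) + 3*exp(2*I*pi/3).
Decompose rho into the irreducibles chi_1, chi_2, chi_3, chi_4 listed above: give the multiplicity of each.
Multiplicities: chi_1: 2, chi_2: 2, chi_3: 3, chi_4: 1.

Proof sketch: Use <chi_rho, chi> = (1/|G|) sum_C |C| * chi_rho(C) * conj(chi(C)) with |G| = 12 for each irreducible chi in the table:
  <chi_rho, chi_1> = (1/12)[1*(10)*conj(1) + 3*(6)*conj(1) + 4*(2 + 3*exp(-2*I*pi/3) + 2*exp(2*I*pi/3))*conj(1) + 4*(2 + 2*exp(-2*I*pi/3) + 3*exp(2*I*pi/3))*conj(1)]
      = (1/12)[(10) + (18) + (8 + 12*exp(-2*I*pi/3) + 8*exp(2*I*pi/3)) + (8 + 8*exp(-2*I*pi/3) + 12*exp(2*I*pi/3))] = 24/12 = 2
  <chi_rho, chi_2> = (1/12)[1*(10)*conj(1) + 3*(6)*conj(1) + 4*(2 + 3*exp(-2*I*pi/3) + 2*exp(2*I*pi/3))*conj(exp(2*I*pi/3)) + 4*(2 + 2*exp(-2*I*pi/3) + 3*exp(2*I*pi/3))*conj(exp(-2*I*pi/3))]
      = (1/12)[(10) + (18) + (8 + 8*exp(-2*I*pi/3) + 12*exp(2*I*pi/3)) + (8 + 12*exp(-2*I*pi/3) + 8*exp(2*I*pi/3))] = 24/12 = 2
  <chi_rho, chi_3> = (1/12)[1*(10)*conj(1) + 3*(6)*conj(1) + 4*(2 + 3*exp(-2*I*pi/3) + 2*exp(2*I*pi/3))*conj(exp(-2*I*pi/3)) + 4*(2 + 2*exp(-2*I*pi/3) + 3*exp(2*I*pi/3))*conj(exp(2*I*pi/3))]
      = (1/12)[(10) + (18) + (4) + (4)] = 36/12 = 3
  <chi_rho, chi_4> = (1/12)[1*(10)*conj(3) + 3*(6)*conj(-1) + 4*(2 + 3*exp(-2*I*pi/3) + 2*exp(2*I*pi/3))*conj(0) + 4*(2 + 2*exp(-2*I*pi/3) + 3*exp(2*I*pi/3))*conj(0)]
      = (1/12)[(30) + (-18) + (0) + (0)] = 12/12 = 1
(Exp terms are combined using exp(i*s)*conj(exp(i*t)) = exp(i*(s-t)), and sums of them are collapsed using the identity that for every m > 1 the m distinct m-th roots of unity sum to 0, e.g. 1 + exp(2*I*pi/3) + exp(-2*I*pi/3) = 0.)
Dimension check: dim(rho) = sum (mult * dim) = 2*1 + 2*1 + 3*1 + 1*3 = 10 = chi_rho(e) = 10.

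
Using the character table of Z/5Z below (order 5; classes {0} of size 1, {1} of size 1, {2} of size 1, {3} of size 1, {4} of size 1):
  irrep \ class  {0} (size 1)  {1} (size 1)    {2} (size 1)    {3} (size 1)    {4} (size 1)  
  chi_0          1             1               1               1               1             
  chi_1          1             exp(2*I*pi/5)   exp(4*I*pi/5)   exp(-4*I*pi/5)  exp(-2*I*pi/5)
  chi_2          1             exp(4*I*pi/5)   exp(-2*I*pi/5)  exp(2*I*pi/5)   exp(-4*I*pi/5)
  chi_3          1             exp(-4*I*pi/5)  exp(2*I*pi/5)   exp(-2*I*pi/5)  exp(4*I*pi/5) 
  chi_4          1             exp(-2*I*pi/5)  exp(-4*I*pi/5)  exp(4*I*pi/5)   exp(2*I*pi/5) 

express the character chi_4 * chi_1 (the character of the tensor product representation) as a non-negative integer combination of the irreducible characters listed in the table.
chi_4 tensor chi_1 = chi_0 (all other irreducibles have multiplicity 0).

Derivation: The character of a tensor product is the pointwise product (chi_4 * chi_1)(C) = chi_4(C) * chi_1(C):
  {0}: (1)*(1), {1}: (exp(-2*I*pi/5))*(exp(2*I*pi/5)), {2}: (exp(-4*I*pi/5))*(exp(4*I*pi/5)), {3}: (exp(4*I*pi/5))*(exp(-4*I*pi/5)), {4}: (exp(2*I*pi/5))*(exp(-2*I*pi/5))
so (chi_4 * chi_1) takes values
  {0} -> 1, {1} -> 1, {2} -> 1, {3} -> 1, {4} -> 1.
Now take the inner product of this character with each irreducible chi from the table, <chi_4*chi_1, chi> = (1/5) sum_C |C| (chi_4*chi_1)(C) conj(chi(C)):
  <chi_4*chi_1, chi_0> = (1/5)[1*(1)*conj(1) + 1*(1)*conj(1) + 1*(1)*conj(1) + 1*(1)*conj(1) + 1*(1)*conj(1)]
      = (1/5)[(1) + (1) + (1) + (1) + (1)] = 5/5 = 1
  <chi_4*chi_1, chi_1> = (1/5)[1*(1)*conj(1) + 1*(1)*conj(exp(2*I*pi/5)) + 1*(1)*conj(exp(4*I*pi/5)) + 1*(1)*conj(exp(-4*I*pi/5)) + 1*(1)*conj(exp(-2*I*pi/5))]
      = (1/5)[(1) + (exp(-2*I*pi/5)) + (exp(-4*I*pi/5)) + (exp(4*I*pi/5)) + (exp(2*I*pi/5))] = 0/5 = 0
  <chi_4*chi_1, chi_2> = (1/5)[1*(1)*conj(1) + 1*(1)*conj(exp(4*I*pi/5)) + 1*(1)*conj(exp(-2*I*pi/5)) + 1*(1)*conj(exp(2*I*pi/5)) + 1*(1)*conj(exp(-4*I*pi/5))]
      = (1/5)[(1) + (exp(-4*I*pi/5)) + (exp(2*I*pi/5)) + (exp(-2*I*pi/5)) + (exp(4*I*pi/5))] = 0/5 = 0
  <chi_4*chi_1, chi_3> = (1/5)[1*(1)*conj(1) + 1*(1)*conj(exp(-4*I*pi/5)) + 1*(1)*conj(exp(2*I*pi/5)) + 1*(1)*conj(exp(-2*I*pi/5)) + 1*(1)*conj(exp(4*I*pi/5))]
      = (1/5)[(1) + (exp(4*I*pi/5)) + (exp(-2*I*pi/5)) + (exp(2*I*pi/5)) + (exp(-4*I*pi/5))] = 0/5 = 0
  <chi_4*chi_1, chi_4> = (1/5)[1*(1)*conj(1) + 1*(1)*conj(exp(-2*I*pi/5)) + 1*(1)*conj(exp(-4*I*pi/5)) + 1*(1)*conj(exp(4*I*pi/5)) + 1*(1)*conj(exp(2*I*pi/5))]
      = (1/5)[(1) + (exp(2*I*pi/5)) + (exp(4*I*pi/5)) + (exp(-4*I*pi/5)) + (exp(-2*I*pi/5))] = 0/5 = 0
(Exp terms are combined using exp(i*s)*conj(exp(i*t)) = exp(i*(s-t)), and sums of them are collapsed using the identity that for every m > 1 the m distinct m-th roots of unity sum to 0, e.g. 1 + exp(2*I*pi/3) + exp(-2*I*pi/3) = 0.)
Hence the multiplicities are chi_0: 1. Dimension check: dim(chi_4)*dim(chi_1) = 1*1 = 1 and sum (mult * dim) = 1*1 = 1.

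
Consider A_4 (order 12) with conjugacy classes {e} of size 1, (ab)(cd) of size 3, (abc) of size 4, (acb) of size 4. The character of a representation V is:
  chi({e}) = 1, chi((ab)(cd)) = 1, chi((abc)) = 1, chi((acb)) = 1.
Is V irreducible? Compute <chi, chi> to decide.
Irreducible: <chi, chi> = 1.

Explanation: <chi, chi> = (1/|G|) sum_C |C| * |chi(C)|^2 = (1/12)[1*|1|^2 + 3*|1|^2 + 4*|1|^2 + 4*|1|^2]
  = (1/12)[(1) + (3) + (4) + (4)] = 12/12 = 1.
(Exp terms are combined using exp(i*s)*conj(exp(i*t)) = exp(i*(s-t)), and sums of them are collapsed using the identity that for every m > 1 the m distinct m-th roots of unity sum to 0, e.g. 1 + exp(2*I*pi/3) + exp(-2*I*pi/3) = 0.)
A character is irreducible iff <chi, chi> = 1, so this representation is irreducible.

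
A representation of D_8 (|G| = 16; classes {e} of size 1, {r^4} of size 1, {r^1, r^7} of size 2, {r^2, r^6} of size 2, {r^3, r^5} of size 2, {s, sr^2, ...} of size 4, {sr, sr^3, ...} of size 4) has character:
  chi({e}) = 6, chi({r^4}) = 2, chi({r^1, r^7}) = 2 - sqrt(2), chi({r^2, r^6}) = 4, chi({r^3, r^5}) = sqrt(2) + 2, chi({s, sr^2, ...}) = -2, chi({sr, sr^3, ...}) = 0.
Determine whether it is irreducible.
Not irreducible (reducible): <chi, chi> = 7 > 1.

Solution. <chi, chi> = (1/|G|) sum_C |C| * |chi(C)|^2 = (1/16)[1*|6|^2 + 1*|2|^2 + 2*|2 - sqrt(2)|^2 + 2*|4|^2 + 2*|sqrt(2) + 2|^2 + 4*|-2|^2 + 4*|0|^2]
  = (1/16)[(36) + (4) + (12 - 8*sqrt(2)) + (32) + (8*sqrt(2) + 12) + (16) + (0)] = 112/16 = 7.
A character is irreducible iff <chi, chi> = 1, so this representation is reducible.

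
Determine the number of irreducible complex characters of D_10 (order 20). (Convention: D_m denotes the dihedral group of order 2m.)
8

Why: The number of irreducible complex representations of a finite group equals its number of conjugacy classes. D_10 has 8 conjugacy classes (n/2 + 3 for n even), so D_10 (order 20) has exactly 8 irreducible complex representations.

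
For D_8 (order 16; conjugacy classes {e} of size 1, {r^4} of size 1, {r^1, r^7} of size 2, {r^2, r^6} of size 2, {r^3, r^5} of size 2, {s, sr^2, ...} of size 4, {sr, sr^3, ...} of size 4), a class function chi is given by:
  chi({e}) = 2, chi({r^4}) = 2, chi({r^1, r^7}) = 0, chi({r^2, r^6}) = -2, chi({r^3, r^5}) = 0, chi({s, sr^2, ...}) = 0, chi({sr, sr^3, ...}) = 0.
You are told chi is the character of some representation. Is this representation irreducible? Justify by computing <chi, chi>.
Irreducible: <chi, chi> = 1.

Justification: <chi, chi> = (1/|G|) sum_C |C| * |chi(C)|^2 = (1/16)[1*|2|^2 + 1*|2|^2 + 2*|0|^2 + 2*|-2|^2 + 2*|0|^2 + 4*|0|^2 + 4*|0|^2]
  = (1/16)[(4) + (4) + (0) + (8) + (0) + (0) + (0)] = 16/16 = 1.
A character is irreducible iff <chi, chi> = 1, so this representation is irreducible.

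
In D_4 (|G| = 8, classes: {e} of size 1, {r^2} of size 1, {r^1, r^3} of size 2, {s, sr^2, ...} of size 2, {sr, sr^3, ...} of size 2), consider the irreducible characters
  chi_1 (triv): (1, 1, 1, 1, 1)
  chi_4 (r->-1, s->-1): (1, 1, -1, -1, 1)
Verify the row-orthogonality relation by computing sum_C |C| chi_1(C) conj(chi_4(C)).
Sum = 0; so <chi_1, chi_4> = 0 (distinct irreducibles are orthogonal).

Explanation: Compute term by term over conjugacy classes (|C| * chi_1(C) * conj(chi_4(C))):
  1*(1)*conj(1) + 1*(1)*conj(1) + 2*(1)*conj(-1) + 2*(1)*conj(-1) + 2*(1)*conj(1)
  = (1) + (1) + (-2) + (-2) + (2)
  = 0.
Dividing by |G| = 8 gives 0/8 = 0, matching the row-orthogonality relation <chi_1, chi_4> = [chi_1 = chi_4].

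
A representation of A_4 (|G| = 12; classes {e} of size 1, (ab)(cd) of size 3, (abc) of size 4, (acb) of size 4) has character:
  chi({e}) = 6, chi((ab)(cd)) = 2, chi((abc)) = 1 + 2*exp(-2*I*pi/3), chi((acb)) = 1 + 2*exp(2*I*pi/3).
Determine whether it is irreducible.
Not irreducible (reducible): <chi, chi> = 6 > 1.

Justification: <chi, chi> = (1/|G|) sum_C |C| * |chi(C)|^2 = (1/12)[1*|6|^2 + 3*|2|^2 + 4*|1 + 2*exp(-2*I*pi/3)|^2 + 4*|1 + 2*exp(2*I*pi/3)|^2]
  = (1/12)[(36) + (12) + (12) + (12)] = 72/12 = 6.
(Exp terms are combined using exp(i*s)*conj(exp(i*t)) = exp(i*(s-t)), and sums of them are collapsed using the identity that for every m > 1 the m distinct m-th roots of unity sum to 0, e.g. 1 + exp(2*I*pi/3) + exp(-2*I*pi/3) = 0.)
A character is irreducible iff <chi, chi> = 1, so this representation is reducible.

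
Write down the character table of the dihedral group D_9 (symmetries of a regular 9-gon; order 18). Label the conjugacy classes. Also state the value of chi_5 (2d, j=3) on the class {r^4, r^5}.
Conjugacy classes: {e} of size 1, {r^1, r^8} of size 2, {r^2, r^7} of size 2, {r^3, r^6} of size 2, {r^4, r^5} of size 2, {s, sr, ..., sr^8} of size 9.
Character table:
  irrep \ class              {e} (size 1)  {r^1, r^8} (size 2)  {r^2, r^7} (size 2)  {r^3, r^6} (size 2)  {r^4, r^5} (size 2)  {s, sr, ..., sr^8} (size 9)
  chi_1 (triv)               1             1                    1                    1                    1                    1                          
  chi_2 (sign: r->1, s->-1)  1             1                    1                    1                    1                    -1                         
  chi_3 (2d, j=1)            2             2*cos(2*pi/9)        2*cos(4*pi/9)        -1                   -2*cos(pi/9)         0                          
  chi_4 (2d, j=2)            2             2*cos(4*pi/9)        -2*cos(pi/9)         -1                   2*cos(2*pi/9)        0                          
  chi_5 (2d, j=3)            2             -1                   -1                   2                    -1                   0                          
  chi_6 (2d, j=4)            2             -2*cos(pi/9)         2*cos(2*pi/9)        -1                   2*cos(4*pi/9)        0                          

Spot check: chi_5 (2d, j=3) on {r^4, r^5} = -1.

Derivation: D_9 has order 2*9 = 18 with 6 conjugacy classes, hence 6 irreducibles. Sum of squared dims 1 + 1 + 4 + 4 + 4 + 4 = 18 = |G|. Linear characters come from the abelianisation; the 2-dimensional irreps have character r^k -> 2*cos(2*pi*j*k/9), reflections -> 0.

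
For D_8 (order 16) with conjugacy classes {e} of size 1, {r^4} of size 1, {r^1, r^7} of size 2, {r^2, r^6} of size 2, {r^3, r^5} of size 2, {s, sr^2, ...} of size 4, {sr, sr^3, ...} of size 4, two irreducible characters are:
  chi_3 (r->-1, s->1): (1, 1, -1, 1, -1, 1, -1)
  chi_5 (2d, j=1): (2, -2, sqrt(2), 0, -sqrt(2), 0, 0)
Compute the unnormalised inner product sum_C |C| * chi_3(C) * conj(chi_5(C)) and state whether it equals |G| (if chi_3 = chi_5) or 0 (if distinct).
Sum = 0; so <chi_3, chi_5> = 0 (distinct irreducibles are orthogonal).

Compute term by term over conjugacy classes (|C| * chi_3(C) * conj(chi_5(C))):
  1*(1)*conj(2) + 1*(1)*conj(-2) + 2*(-1)*conj(sqrt(2)) + 2*(1)*conj(0) + 2*(-1)*conj(-sqrt(2)) + 4*(1)*conj(0) + 4*(-1)*conj(0)
  = (2) + (-2) + (-2*sqrt(2)) + (0) + (2*sqrt(2)) + (0) + (0)
  = 0.
Dividing by |G| = 16 gives 0/16 = 0, matching the row-orthogonality relation <chi_3, chi_5> = [chi_3 = chi_5].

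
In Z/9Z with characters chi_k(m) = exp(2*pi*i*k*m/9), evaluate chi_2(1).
chi_2(1) = zeta_9^2 = exp(4*I*pi/9)

Proof sketch: chi_2(1) = zeta_9^(2*1) = zeta_9^2. Since zeta_9^9 = 1, this equals zeta_9^2 = exp(2*pi*i*2/9) = exp(4*I*pi/9).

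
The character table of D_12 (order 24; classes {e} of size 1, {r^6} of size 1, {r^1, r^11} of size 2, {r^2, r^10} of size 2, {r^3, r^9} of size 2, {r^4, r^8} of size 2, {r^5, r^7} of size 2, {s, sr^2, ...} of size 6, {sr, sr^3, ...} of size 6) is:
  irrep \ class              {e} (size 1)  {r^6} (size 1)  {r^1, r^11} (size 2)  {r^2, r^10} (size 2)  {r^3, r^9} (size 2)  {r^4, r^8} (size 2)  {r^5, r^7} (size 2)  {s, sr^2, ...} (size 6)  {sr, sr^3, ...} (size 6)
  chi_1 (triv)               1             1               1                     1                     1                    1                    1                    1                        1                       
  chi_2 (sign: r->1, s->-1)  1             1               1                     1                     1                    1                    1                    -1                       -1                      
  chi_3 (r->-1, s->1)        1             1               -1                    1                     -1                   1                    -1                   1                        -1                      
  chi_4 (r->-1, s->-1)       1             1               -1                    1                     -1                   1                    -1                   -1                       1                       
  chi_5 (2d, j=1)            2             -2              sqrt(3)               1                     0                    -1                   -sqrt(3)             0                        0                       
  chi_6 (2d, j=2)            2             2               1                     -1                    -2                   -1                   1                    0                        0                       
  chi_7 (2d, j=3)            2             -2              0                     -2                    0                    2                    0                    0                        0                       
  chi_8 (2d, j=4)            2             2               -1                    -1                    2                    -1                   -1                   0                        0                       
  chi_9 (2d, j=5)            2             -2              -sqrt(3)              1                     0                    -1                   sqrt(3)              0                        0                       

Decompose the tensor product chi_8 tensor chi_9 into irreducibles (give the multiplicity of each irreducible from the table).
chi_8 tensor chi_9 = chi_5 + chi_7 (all other irreducibles have multiplicity 0).

Justification: The character of a tensor product is the pointwise product (chi_8 * chi_9)(C) = chi_8(C) * chi_9(C):
  {e}: (2)*(2), {r^6}: (2)*(-2), {r^1, r^11}: (-1)*(-sqrt(3)), {r^2, r^10}: (-1)*(1), {r^3, r^9}: (2)*(0), {r^4, r^8}: (-1)*(-1), {r^5, r^7}: (-1)*(sqrt(3)), {s, sr^2, ...}: (0)*(0), {sr, sr^3, ...}: (0)*(0)
so (chi_8 * chi_9) takes values
  {e} -> 4, {r^6} -> -4, {r^1, r^11} -> sqrt(3), {r^2, r^10} -> -1, {r^3, r^9} -> 0, {r^4, r^8} -> 1, {r^5, r^7} -> -sqrt(3), {s, sr^2, ...} -> 0, {sr, sr^3, ...} -> 0.
Now take the inner product of this character with each irreducible chi from the table, <chi_8*chi_9, chi> = (1/24) sum_C |C| (chi_8*chi_9)(C) conj(chi(C)):
  <chi_8*chi_9, chi_1> = (1/24)[1*(4)*conj(1) + 1*(-4)*conj(1) + 2*(sqrt(3))*conj(1) + 2*(-1)*conj(1) + 2*(0)*conj(1) + 2*(1)*conj(1) + 2*(-sqrt(3))*conj(1) + 6*(0)*conj(1) + 6*(0)*conj(1)]
      = (1/24)[(4) + (-4) + (2*sqrt(3)) + (-2) + (0) + (2) + (-2*sqrt(3)) + (0) + (0)] = 0/24 = 0
  <chi_8*chi_9, chi_2> = (1/24)[1*(4)*conj(1) + 1*(-4)*conj(1) + 2*(sqrt(3))*conj(1) + 2*(-1)*conj(1) + 2*(0)*conj(1) + 2*(1)*conj(1) + 2*(-sqrt(3))*conj(1) + 6*(0)*conj(-1) + 6*(0)*conj(-1)]
      = (1/24)[(4) + (-4) + (2*sqrt(3)) + (-2) + (0) + (2) + (-2*sqrt(3)) + (0) + (0)] = 0/24 = 0
  <chi_8*chi_9, chi_3> = (1/24)[1*(4)*conj(1) + 1*(-4)*conj(1) + 2*(sqrt(3))*conj(-1) + 2*(-1)*conj(1) + 2*(0)*conj(-1) + 2*(1)*conj(1) + 2*(-sqrt(3))*conj(-1) + 6*(0)*conj(1) + 6*(0)*conj(-1)]
      = (1/24)[(4) + (-4) + (-2*sqrt(3)) + (-2) + (0) + (2) + (2*sqrt(3)) + (0) + (0)] = 0/24 = 0
  <chi_8*chi_9, chi_4> = (1/24)[1*(4)*conj(1) + 1*(-4)*conj(1) + 2*(sqrt(3))*conj(-1) + 2*(-1)*conj(1) + 2*(0)*conj(-1) + 2*(1)*conj(1) + 2*(-sqrt(3))*conj(-1) + 6*(0)*conj(-1) + 6*(0)*conj(1)]
      = (1/24)[(4) + (-4) + (-2*sqrt(3)) + (-2) + (0) + (2) + (2*sqrt(3)) + (0) + (0)] = 0/24 = 0
  <chi_8*chi_9, chi_5> = (1/24)[1*(4)*conj(2) + 1*(-4)*conj(-2) + 2*(sqrt(3))*conj(sqrt(3)) + 2*(-1)*conj(1) + 2*(0)*conj(0) + 2*(1)*conj(-1) + 2*(-sqrt(3))*conj(-sqrt(3)) + 6*(0)*conj(0) + 6*(0)*conj(0)]
      = (1/24)[(8) + (8) + (6) + (-2) + (0) + (-2) + (6) + (0) + (0)] = 24/24 = 1
  <chi_8*chi_9, chi_6> = (1/24)[1*(4)*conj(2) + 1*(-4)*conj(2) + 2*(sqrt(3))*conj(1) + 2*(-1)*conj(-1) + 2*(0)*conj(-2) + 2*(1)*conj(-1) + 2*(-sqrt(3))*conj(1) + 6*(0)*conj(0) + 6*(0)*conj(0)]
      = (1/24)[(8) + (-8) + (2*sqrt(3)) + (2) + (0) + (-2) + (-2*sqrt(3)) + (0) + (0)] = 0/24 = 0
  <chi_8*chi_9, chi_7> = (1/24)[1*(4)*conj(2) + 1*(-4)*conj(-2) + 2*(sqrt(3))*conj(0) + 2*(-1)*conj(-2) + 2*(0)*conj(0) + 2*(1)*conj(2) + 2*(-sqrt(3))*conj(0) + 6*(0)*conj(0) + 6*(0)*conj(0)]
      = (1/24)[(8) + (8) + (0) + (4) + (0) + (4) + (0) + (0) + (0)] = 24/24 = 1
  <chi_8*chi_9, chi_8> = (1/24)[1*(4)*conj(2) + 1*(-4)*conj(2) + 2*(sqrt(3))*conj(-1) + 2*(-1)*conj(-1) + 2*(0)*conj(2) + 2*(1)*conj(-1) + 2*(-sqrt(3))*conj(-1) + 6*(0)*conj(0) + 6*(0)*conj(0)]
      = (1/24)[(8) + (-8) + (-2*sqrt(3)) + (2) + (0) + (-2) + (2*sqrt(3)) + (0) + (0)] = 0/24 = 0
  <chi_8*chi_9, chi_9> = (1/24)[1*(4)*conj(2) + 1*(-4)*conj(-2) + 2*(sqrt(3))*conj(-sqrt(3)) + 2*(-1)*conj(1) + 2*(0)*conj(0) + 2*(1)*conj(-1) + 2*(-sqrt(3))*conj(sqrt(3)) + 6*(0)*conj(0) + 6*(0)*conj(0)]
      = (1/24)[(8) + (8) + (-6) + (-2) + (0) + (-2) + (-6) + (0) + (0)] = 0/24 = 0
Hence the multiplicities are chi_5: 1, chi_7: 1. Dimension check: dim(chi_8)*dim(chi_9) = 2*2 = 4 and sum (mult * dim) = 1*2 + 1*2 = 4.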